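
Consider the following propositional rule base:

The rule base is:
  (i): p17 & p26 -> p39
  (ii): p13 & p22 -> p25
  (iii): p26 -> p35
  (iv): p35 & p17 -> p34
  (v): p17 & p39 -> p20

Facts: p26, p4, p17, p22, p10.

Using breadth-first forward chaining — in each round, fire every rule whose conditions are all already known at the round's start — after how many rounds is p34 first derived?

Round 1 — (i), (iii), derive p39, p35.
Round 2 — (iv), (v), derive p34, p20.
p34 first appears in round 2.

2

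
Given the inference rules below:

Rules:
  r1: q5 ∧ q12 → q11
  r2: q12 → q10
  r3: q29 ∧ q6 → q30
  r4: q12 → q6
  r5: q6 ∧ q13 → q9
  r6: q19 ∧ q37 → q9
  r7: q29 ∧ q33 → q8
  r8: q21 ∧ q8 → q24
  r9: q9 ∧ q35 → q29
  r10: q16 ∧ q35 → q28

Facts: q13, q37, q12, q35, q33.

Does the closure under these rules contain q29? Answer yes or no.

Round 1: r2 [q12 → q10]; r4 [q12 → q6]. Adds q10, q6.
Round 2: r5 [q6 ∧ q13 → q9]. Adds q9.
Round 3: r9 [q9 ∧ q35 → q29]. Adds q29.
Round 4: r3 [q29 ∧ q6 → q30]; r7 [q29 ∧ q33 → q8]. Adds q30, q8.
q29 appears in round 3, so it is derivable.

yes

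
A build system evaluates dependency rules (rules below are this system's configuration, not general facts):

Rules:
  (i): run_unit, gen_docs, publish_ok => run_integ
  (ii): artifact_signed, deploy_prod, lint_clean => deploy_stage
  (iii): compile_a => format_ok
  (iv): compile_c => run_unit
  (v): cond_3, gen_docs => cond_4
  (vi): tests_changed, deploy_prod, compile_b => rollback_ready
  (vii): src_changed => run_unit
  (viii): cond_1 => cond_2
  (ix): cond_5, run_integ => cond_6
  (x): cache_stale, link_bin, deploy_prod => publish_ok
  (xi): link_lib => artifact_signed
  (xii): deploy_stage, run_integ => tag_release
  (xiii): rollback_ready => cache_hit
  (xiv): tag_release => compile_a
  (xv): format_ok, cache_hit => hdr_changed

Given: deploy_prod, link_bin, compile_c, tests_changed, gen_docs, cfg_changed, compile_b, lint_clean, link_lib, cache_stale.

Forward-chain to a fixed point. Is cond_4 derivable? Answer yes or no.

Round 1: (iv) [compile_c => run_unit]; (vi) [tests_changed, deploy_prod, compile_b => rollback_ready]; (x) [cache_stale, link_bin, deploy_prod => publish_ok]; (xi) [link_lib => artifact_signed]. Adds run_unit, rollback_ready, publish_ok, artifact_signed.
Round 2: (i) [run_unit, gen_docs, publish_ok => run_integ]; (ii) [artifact_signed, deploy_prod, lint_clean => deploy_stage]; (xiii) [rollback_ready => cache_hit]. Adds run_integ, deploy_stage, cache_hit.
Round 3: (xii) [deploy_stage, run_integ => tag_release]. Adds tag_release.
Round 4: (xiv) [tag_release => compile_a]. Adds compile_a.
Round 5: (iii) [compile_a => format_ok]. Adds format_ok.
Round 6: (xv) [format_ok, cache_hit => hdr_changed]. Adds hdr_changed.
Fixed point reached. cond_4 is concluded only by (v); (v) needs cond_3 (never derived).

no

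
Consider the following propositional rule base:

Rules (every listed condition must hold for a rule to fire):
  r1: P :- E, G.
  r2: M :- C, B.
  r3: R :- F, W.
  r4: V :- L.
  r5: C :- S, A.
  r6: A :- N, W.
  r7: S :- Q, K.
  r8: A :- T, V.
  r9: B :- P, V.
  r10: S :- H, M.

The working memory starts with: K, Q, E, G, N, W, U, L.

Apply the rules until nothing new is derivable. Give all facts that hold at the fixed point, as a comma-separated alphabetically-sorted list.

A, B, C, E, G, K, L, M, N, P, Q, S, U, V, W

Round 1 fires r1, r4, r6, r7, giving P, V, A, S.
Round 2 fires r5, r9, giving C, B.
Round 3 fires r2, giving M.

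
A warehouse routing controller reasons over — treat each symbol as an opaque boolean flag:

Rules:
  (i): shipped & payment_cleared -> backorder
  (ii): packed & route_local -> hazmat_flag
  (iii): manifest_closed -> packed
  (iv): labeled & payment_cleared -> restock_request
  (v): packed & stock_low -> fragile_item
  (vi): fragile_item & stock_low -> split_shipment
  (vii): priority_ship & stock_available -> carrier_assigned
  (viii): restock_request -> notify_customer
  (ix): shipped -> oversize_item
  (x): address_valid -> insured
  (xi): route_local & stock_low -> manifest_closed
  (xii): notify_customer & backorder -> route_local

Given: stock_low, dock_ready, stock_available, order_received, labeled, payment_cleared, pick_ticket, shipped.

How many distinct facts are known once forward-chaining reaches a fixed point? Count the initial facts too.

Round 1 — (i), (iv), (ix), derive backorder, restock_request, oversize_item.
Round 2 — (viii), derive notify_customer.
Round 3 — (xii), derive route_local.
Round 4 — (xi), derive manifest_closed.
Round 5 — (iii), derive packed.
Round 6 — (ii), (v), derive hazmat_flag, fragile_item.
Round 7 — (vi), derive split_shipment.
Closure: {backorder, dock_ready, fragile_item, hazmat_flag, labeled, manifest_closed, notify_customer, order_received, oversize_item, packed, payment_cleared, pick_ticket, restock_request, route_local, shipped, split_shipment, stock_available, stock_low} — 18 facts.

18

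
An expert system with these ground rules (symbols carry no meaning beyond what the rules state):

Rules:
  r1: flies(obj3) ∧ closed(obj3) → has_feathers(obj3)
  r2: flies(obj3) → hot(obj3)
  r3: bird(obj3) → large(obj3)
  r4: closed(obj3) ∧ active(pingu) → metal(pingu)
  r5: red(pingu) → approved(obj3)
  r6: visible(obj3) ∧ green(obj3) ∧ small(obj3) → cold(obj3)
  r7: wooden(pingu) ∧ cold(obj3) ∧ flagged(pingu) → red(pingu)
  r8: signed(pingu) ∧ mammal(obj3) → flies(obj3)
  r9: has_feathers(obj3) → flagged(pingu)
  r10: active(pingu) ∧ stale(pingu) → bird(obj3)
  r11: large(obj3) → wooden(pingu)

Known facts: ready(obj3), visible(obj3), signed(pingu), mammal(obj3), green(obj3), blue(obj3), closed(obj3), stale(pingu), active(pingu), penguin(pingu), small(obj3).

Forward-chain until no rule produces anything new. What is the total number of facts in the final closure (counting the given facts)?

Round 1 fires r4, r6, r8, r10, giving metal(pingu), cold(obj3), flies(obj3), bird(obj3).
Round 2 fires r1, r2, r3, giving has_feathers(obj3), hot(obj3), large(obj3).
Round 3 fires r9, r11, giving flagged(pingu), wooden(pingu).
Round 4 fires r7, giving red(pingu).
Round 5 fires r5, giving approved(obj3).
Closure: {active(pingu), approved(obj3), bird(obj3), blue(obj3), closed(obj3), cold(obj3), flagged(pingu), flies(obj3), green(obj3), has_feathers(obj3), hot(obj3), large(obj3), mammal(obj3), metal(pingu), penguin(pingu), ready(obj3), red(pingu), signed(pingu), small(obj3), stale(pingu), visible(obj3), wooden(pingu)} — 22 facts.

22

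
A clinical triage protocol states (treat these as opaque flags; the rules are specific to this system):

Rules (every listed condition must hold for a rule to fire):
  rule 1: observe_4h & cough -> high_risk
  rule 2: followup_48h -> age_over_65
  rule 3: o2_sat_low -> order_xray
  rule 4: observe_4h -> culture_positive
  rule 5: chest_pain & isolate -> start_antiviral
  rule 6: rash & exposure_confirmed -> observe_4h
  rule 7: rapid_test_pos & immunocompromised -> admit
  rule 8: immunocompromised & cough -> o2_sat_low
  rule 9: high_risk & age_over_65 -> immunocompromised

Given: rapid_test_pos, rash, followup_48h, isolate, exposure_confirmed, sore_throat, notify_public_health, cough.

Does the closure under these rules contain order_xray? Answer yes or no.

yes

Round 1 fires rule 2, rule 6, giving age_over_65, observe_4h.
Round 2 fires rule 1, rule 4, giving high_risk, culture_positive.
Round 3 fires rule 9, giving immunocompromised.
Round 4 fires rule 7, rule 8, giving admit, o2_sat_low.
Round 5 fires rule 3, giving order_xray.
order_xray appears in round 5, so it is derivable.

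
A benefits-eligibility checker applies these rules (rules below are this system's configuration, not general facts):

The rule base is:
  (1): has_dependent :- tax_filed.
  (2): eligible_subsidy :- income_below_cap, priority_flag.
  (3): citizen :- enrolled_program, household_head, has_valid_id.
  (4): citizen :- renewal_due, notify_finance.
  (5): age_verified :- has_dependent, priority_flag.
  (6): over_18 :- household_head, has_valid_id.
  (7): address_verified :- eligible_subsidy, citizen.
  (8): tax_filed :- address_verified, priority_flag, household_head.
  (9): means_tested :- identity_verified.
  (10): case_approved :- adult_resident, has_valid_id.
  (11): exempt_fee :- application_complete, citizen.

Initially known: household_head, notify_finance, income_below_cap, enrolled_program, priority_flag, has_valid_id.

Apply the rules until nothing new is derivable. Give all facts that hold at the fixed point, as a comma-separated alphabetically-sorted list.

Round 1: (2) [eligible_subsidy :- income_below_cap, priority_flag.]; (3) [citizen :- enrolled_program, household_head, has_valid_id.]; (6) [over_18 :- household_head, has_valid_id.]. New: eligible_subsidy, citizen, over_18.
Round 2: (7) [address_verified :- eligible_subsidy, citizen.]. New: address_verified.
Round 3: (8) [tax_filed :- address_verified, priority_flag, household_head.]. New: tax_filed.
Round 4: (1) [has_dependent :- tax_filed.]. New: has_dependent.
Round 5: (5) [age_verified :- has_dependent, priority_flag.]. New: age_verified.

address_verified, age_verified, citizen, eligible_subsidy, enrolled_program, has_dependent, has_valid_id, household_head, income_below_cap, notify_finance, over_18, priority_flag, tax_filed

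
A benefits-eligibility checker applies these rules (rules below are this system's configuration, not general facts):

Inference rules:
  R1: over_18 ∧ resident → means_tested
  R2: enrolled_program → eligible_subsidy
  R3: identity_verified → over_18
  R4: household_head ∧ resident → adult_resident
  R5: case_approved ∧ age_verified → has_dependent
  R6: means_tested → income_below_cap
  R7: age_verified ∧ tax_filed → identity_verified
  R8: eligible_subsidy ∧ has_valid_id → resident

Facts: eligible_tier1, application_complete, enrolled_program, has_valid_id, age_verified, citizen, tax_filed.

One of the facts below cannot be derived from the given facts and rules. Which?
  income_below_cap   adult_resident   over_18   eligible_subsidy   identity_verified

adult_resident

[1] R2 [enrolled_program → eligible_subsidy]; R7 [age_verified ∧ tax_filed → identity_verified]. ⇒ new: eligible_subsidy, identity_verified.
[2] R3 [identity_verified → over_18]; R8 [eligible_subsidy ∧ has_valid_id → resident]. ⇒ new: over_18, resident.
[3] R1 [over_18 ∧ resident → means_tested]. ⇒ new: means_tested.
[4] R6 [means_tested → income_below_cap]. ⇒ new: income_below_cap.
Derived: over_18 (round 2), eligible_subsidy (round 1), identity_verified (round 1), income_below_cap (round 4). adult_resident never appears in any round.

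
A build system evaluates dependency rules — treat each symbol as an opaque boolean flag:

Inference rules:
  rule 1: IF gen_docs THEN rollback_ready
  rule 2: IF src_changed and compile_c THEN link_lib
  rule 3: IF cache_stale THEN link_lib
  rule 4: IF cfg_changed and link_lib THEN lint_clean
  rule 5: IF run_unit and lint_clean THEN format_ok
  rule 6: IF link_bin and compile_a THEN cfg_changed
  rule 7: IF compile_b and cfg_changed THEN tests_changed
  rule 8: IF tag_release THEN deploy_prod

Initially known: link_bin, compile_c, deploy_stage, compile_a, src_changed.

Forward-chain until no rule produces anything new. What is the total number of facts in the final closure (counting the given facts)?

Round 1 fires rule 2, rule 6, giving link_lib, cfg_changed.
Round 2 fires rule 4, giving lint_clean.
Closure: {cfg_changed, compile_a, compile_c, deploy_stage, link_bin, link_lib, lint_clean, src_changed} — 8 facts.

8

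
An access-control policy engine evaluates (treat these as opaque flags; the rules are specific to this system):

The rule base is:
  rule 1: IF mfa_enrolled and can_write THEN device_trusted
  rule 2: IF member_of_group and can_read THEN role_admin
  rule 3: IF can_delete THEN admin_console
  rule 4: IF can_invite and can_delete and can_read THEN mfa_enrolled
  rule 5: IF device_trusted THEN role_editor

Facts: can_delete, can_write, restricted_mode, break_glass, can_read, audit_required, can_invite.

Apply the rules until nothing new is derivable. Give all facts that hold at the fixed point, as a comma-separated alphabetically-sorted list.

admin_console, audit_required, break_glass, can_delete, can_invite, can_read, can_write, device_trusted, mfa_enrolled, restricted_mode, role_editor

Round 1: rule 3 [IF can_delete THEN admin_console]; rule 4 [IF can_invite and can_delete and can_read THEN mfa_enrolled]. New: admin_console, mfa_enrolled.
Round 2: rule 1 [IF mfa_enrolled and can_write THEN device_trusted]. New: device_trusted.
Round 3: rule 5 [IF device_trusted THEN role_editor]. New: role_editor.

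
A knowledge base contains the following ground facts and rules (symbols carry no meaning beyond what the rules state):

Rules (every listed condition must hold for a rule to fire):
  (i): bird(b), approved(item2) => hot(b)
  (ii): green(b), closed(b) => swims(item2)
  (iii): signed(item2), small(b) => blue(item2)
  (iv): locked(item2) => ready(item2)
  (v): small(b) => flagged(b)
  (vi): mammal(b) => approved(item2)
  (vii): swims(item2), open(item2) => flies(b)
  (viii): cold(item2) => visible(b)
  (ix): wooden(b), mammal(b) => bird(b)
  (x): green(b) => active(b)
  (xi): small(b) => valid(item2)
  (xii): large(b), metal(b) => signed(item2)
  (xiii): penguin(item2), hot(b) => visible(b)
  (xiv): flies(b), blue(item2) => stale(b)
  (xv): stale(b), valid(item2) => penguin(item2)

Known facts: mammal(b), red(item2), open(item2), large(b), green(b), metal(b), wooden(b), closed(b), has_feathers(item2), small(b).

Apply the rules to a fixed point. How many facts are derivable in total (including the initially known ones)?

[1] (ii) [green(b), closed(b) => swims(item2)]; (v) [small(b) => flagged(b)]; (vi) [mammal(b) => approved(item2)]; (ix) [wooden(b), mammal(b) => bird(b)]; (x) [green(b) => active(b)]; (xi) [small(b) => valid(item2)]; (xii) [large(b), metal(b) => signed(item2)]. ⇒ new: swims(item2), flagged(b), approved(item2), bird(b), active(b), valid(item2), signed(item2).
[2] (i) [bird(b), approved(item2) => hot(b)]; (iii) [signed(item2), small(b) => blue(item2)]; (vii) [swims(item2), open(item2) => flies(b)]. ⇒ new: hot(b), blue(item2), flies(b).
[3] (xiv) [flies(b), blue(item2) => stale(b)]. ⇒ new: stale(b).
[4] (xv) [stale(b), valid(item2) => penguin(item2)]. ⇒ new: penguin(item2).
[5] (xiii) [penguin(item2), hot(b) => visible(b)]. ⇒ new: visible(b).
Closure: {active(b), approved(item2), bird(b), blue(item2), closed(b), flagged(b), flies(b), green(b), has_feathers(item2), hot(b), large(b), mammal(b), metal(b), open(item2), penguin(item2), red(item2), signed(item2), small(b), stale(b), swims(item2), valid(item2), visible(b), wooden(b)} — 23 facts.

23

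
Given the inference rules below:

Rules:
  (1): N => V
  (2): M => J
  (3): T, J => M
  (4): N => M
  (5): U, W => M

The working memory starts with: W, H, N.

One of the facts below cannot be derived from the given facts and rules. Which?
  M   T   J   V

T

Round 1 fires (1), (4), giving V, M.
Round 2 fires (2), giving J.
Derived: V (round 1), M (round 1), J (round 2). T never appears in any round.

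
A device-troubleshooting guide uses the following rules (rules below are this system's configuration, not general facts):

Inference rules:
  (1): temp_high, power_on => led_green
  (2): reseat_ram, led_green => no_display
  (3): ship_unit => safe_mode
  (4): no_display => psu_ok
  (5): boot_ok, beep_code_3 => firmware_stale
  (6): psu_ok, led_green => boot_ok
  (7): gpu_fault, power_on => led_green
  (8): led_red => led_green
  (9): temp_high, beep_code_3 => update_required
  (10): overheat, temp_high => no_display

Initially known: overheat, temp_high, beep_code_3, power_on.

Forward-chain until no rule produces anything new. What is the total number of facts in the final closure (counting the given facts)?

10

Round 1: (1) [temp_high, power_on => led_green]; (9) [temp_high, beep_code_3 => update_required]; (10) [overheat, temp_high => no_display]. Adds led_green, update_required, no_display.
Round 2: (4) [no_display => psu_ok]. Adds psu_ok.
Round 3: (6) [psu_ok, led_green => boot_ok]. Adds boot_ok.
Round 4: (5) [boot_ok, beep_code_3 => firmware_stale]. Adds firmware_stale.
Closure: {beep_code_3, boot_ok, firmware_stale, led_green, no_display, overheat, power_on, psu_ok, temp_high, update_required} — 10 facts.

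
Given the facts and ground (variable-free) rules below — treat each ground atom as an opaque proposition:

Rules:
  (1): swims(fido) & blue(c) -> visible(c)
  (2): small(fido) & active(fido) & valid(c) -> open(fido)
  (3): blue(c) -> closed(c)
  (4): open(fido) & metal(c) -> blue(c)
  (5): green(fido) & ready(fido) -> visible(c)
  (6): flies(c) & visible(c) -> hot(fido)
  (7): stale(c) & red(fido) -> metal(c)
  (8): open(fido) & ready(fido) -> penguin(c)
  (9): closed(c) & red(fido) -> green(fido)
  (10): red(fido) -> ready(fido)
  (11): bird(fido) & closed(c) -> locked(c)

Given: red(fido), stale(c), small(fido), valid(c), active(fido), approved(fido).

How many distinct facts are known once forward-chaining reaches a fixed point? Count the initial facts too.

Round 1: (2) [small(fido) & active(fido) & valid(c) -> open(fido)]; (7) [stale(c) & red(fido) -> metal(c)]; (10) [red(fido) -> ready(fido)]. Adds open(fido), metal(c), ready(fido).
Round 2: (4) [open(fido) & metal(c) -> blue(c)]; (8) [open(fido) & ready(fido) -> penguin(c)]. Adds blue(c), penguin(c).
Round 3: (3) [blue(c) -> closed(c)]. Adds closed(c).
Round 4: (9) [closed(c) & red(fido) -> green(fido)]. Adds green(fido).
Round 5: (5) [green(fido) & ready(fido) -> visible(c)]. Adds visible(c).
Closure: {active(fido), approved(fido), blue(c), closed(c), green(fido), metal(c), open(fido), penguin(c), ready(fido), red(fido), small(fido), stale(c), valid(c), visible(c)} — 14 facts.

14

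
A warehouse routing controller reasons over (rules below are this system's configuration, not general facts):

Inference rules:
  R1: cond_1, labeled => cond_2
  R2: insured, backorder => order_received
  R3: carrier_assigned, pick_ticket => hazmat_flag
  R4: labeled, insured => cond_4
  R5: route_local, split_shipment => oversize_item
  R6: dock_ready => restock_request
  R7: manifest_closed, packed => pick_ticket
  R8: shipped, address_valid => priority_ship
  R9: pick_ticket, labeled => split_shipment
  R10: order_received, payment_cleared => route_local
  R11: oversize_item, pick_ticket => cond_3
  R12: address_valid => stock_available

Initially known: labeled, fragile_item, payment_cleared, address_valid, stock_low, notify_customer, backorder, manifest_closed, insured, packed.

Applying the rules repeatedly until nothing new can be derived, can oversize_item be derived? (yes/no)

yes

[1] R2 [insured, backorder => order_received]; R4 [labeled, insured => cond_4]; R7 [manifest_closed, packed => pick_ticket]; R12 [address_valid => stock_available]. ⇒ new: order_received, cond_4, pick_ticket, stock_available.
[2] R9 [pick_ticket, labeled => split_shipment]; R10 [order_received, payment_cleared => route_local]. ⇒ new: split_shipment, route_local.
[3] R5 [route_local, split_shipment => oversize_item]. ⇒ new: oversize_item.
[4] R11 [oversize_item, pick_ticket => cond_3]. ⇒ new: cond_3.
oversize_item appears in round 3, so it is derivable.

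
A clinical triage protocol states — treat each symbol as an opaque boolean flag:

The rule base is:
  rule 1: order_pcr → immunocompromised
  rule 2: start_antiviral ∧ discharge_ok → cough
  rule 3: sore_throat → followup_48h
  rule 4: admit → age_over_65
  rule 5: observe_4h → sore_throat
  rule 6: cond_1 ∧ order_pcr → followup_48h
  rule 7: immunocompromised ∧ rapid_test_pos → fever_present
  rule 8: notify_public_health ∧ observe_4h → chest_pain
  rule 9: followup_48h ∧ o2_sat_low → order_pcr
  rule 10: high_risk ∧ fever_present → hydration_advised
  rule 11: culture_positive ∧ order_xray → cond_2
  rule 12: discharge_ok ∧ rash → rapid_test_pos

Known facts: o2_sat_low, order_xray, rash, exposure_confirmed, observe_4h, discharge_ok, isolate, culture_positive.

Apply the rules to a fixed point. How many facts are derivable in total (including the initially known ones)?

15

Round 1: rule 5 [observe_4h → sore_throat]; rule 11 [culture_positive ∧ order_xray → cond_2]; rule 12 [discharge_ok ∧ rash → rapid_test_pos]. New: sore_throat, cond_2, rapid_test_pos.
Round 2: rule 3 [sore_throat → followup_48h]. New: followup_48h.
Round 3: rule 9 [followup_48h ∧ o2_sat_low → order_pcr]. New: order_pcr.
Round 4: rule 1 [order_pcr → immunocompromised]. New: immunocompromised.
Round 5: rule 7 [immunocompromised ∧ rapid_test_pos → fever_present]. New: fever_present.
Closure: {cond_2, culture_positive, discharge_ok, exposure_confirmed, fever_present, followup_48h, immunocompromised, isolate, o2_sat_low, observe_4h, order_pcr, order_xray, rapid_test_pos, rash, sore_throat} — 15 facts.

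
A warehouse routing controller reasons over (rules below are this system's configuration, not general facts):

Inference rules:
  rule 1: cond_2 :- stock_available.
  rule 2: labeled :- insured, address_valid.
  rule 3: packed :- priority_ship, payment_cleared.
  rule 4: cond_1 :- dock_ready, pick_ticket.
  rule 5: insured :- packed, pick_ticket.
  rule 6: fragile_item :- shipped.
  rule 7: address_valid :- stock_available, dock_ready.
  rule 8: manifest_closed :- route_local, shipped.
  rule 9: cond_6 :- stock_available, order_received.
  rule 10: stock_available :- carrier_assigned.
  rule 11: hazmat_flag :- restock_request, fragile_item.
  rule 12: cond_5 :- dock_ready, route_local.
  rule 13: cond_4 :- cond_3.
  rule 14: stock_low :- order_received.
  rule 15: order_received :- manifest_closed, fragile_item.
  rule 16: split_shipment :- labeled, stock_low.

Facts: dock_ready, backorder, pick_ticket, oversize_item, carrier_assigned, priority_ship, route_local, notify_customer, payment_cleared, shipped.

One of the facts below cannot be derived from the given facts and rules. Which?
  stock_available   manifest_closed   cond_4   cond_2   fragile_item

cond_4

Round 1 fires rule 3, rule 4, rule 6, rule 8, rule 10, rule 12, giving packed, cond_1, fragile_item, manifest_closed, stock_available, cond_5.
Round 2 fires rule 1, rule 5, rule 7, rule 15, giving cond_2, insured, address_valid, order_received.
Round 3 fires rule 2, rule 9, rule 14, giving labeled, cond_6, stock_low.
Round 4 fires rule 16, giving split_shipment.
Derived: cond_2 (round 2), stock_available (round 1), fragile_item (round 1), manifest_closed (round 1). cond_4 never appears in any round.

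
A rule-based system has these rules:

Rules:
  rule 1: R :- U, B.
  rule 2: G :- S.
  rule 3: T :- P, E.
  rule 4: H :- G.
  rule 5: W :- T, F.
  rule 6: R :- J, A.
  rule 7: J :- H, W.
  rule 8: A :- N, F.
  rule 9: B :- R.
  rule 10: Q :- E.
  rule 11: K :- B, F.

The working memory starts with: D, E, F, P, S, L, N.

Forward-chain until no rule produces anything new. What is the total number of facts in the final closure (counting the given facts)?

17

Round 1: rule 2 [G :- S.]; rule 3 [T :- P, E.]; rule 8 [A :- N, F.]; rule 10 [Q :- E.]. New: G, T, A, Q.
Round 2: rule 4 [H :- G.]; rule 5 [W :- T, F.]. New: H, W.
Round 3: rule 7 [J :- H, W.]. New: J.
Round 4: rule 6 [R :- J, A.]. New: R.
Round 5: rule 9 [B :- R.]. New: B.
Round 6: rule 11 [K :- B, F.]. New: K.
Closure: {A, B, D, E, F, G, H, J, K, L, N, P, Q, R, S, T, W} — 17 facts.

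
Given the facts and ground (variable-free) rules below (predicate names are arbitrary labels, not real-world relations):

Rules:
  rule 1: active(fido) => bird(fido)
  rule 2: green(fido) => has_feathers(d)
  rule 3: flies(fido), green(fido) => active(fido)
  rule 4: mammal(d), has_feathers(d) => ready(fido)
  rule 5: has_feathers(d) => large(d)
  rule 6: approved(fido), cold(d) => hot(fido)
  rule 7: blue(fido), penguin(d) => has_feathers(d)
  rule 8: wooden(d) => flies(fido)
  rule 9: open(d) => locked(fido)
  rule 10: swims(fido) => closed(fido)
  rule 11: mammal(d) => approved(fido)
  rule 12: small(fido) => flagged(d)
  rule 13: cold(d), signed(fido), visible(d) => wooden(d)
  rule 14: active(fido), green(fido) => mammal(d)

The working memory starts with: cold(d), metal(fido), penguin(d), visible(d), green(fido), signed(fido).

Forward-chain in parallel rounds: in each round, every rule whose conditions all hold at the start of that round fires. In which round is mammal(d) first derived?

Round 1: rule 2 [green(fido) => has_feathers(d)]; rule 13 [cold(d), signed(fido), visible(d) => wooden(d)]. New: has_feathers(d), wooden(d).
Round 2: rule 5 [has_feathers(d) => large(d)]; rule 8 [wooden(d) => flies(fido)]. New: large(d), flies(fido).
Round 3: rule 3 [flies(fido), green(fido) => active(fido)]. New: active(fido).
Round 4: rule 1 [active(fido) => bird(fido)]; rule 14 [active(fido), green(fido) => mammal(d)]. New: bird(fido), mammal(d).
mammal(d) first appears in round 4.

4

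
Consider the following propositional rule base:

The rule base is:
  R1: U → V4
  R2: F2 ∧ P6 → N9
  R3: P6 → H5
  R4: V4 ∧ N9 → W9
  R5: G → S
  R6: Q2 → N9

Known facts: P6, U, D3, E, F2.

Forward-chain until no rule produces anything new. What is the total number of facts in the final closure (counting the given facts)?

9

[1] R1 [U → V4]; R2 [F2 ∧ P6 → N9]; R3 [P6 → H5]. ⇒ new: V4, N9, H5.
[2] R4 [V4 ∧ N9 → W9]. ⇒ new: W9.
Closure: {D3, E, F2, H5, N9, P6, U, V4, W9} — 9 facts.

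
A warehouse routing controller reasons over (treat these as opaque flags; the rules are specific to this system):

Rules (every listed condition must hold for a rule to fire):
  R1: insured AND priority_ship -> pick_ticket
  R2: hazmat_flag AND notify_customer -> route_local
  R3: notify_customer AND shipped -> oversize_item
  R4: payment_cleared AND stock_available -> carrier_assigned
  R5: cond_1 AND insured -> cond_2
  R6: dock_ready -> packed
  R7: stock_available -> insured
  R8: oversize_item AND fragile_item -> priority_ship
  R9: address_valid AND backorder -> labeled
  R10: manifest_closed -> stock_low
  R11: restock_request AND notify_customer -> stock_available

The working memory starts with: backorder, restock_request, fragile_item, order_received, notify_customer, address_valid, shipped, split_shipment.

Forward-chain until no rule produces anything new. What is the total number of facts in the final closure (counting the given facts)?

14

Round 1: R3 [notify_customer AND shipped -> oversize_item]; R9 [address_valid AND backorder -> labeled]; R11 [restock_request AND notify_customer -> stock_available]. Adds oversize_item, labeled, stock_available.
Round 2: R7 [stock_available -> insured]; R8 [oversize_item AND fragile_item -> priority_ship]. Adds insured, priority_ship.
Round 3: R1 [insured AND priority_ship -> pick_ticket]. Adds pick_ticket.
Closure: {address_valid, backorder, fragile_item, insured, labeled, notify_customer, order_received, oversize_item, pick_ticket, priority_ship, restock_request, shipped, split_shipment, stock_available} — 14 facts.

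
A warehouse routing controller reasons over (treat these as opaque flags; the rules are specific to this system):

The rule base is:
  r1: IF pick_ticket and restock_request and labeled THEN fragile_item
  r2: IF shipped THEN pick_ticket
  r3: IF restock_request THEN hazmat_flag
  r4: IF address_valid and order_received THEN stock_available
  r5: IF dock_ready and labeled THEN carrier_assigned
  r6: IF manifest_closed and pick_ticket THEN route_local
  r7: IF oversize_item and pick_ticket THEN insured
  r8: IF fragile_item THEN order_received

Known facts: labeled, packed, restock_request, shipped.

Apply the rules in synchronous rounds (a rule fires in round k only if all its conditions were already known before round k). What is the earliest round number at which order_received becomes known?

3

Round 1 — r2, r3, derive pick_ticket, hazmat_flag.
Round 2 — r1, derive fragile_item.
Round 3 — r8, derive order_received.
order_received first appears in round 3.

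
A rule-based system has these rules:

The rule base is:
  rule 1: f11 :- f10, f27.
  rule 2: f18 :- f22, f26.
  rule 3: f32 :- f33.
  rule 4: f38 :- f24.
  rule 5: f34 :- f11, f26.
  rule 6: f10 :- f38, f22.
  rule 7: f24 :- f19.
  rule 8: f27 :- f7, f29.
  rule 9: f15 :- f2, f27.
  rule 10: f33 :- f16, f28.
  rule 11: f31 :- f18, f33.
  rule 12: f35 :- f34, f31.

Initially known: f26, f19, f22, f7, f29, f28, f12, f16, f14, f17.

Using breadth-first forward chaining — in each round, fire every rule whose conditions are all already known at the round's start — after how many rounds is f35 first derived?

Round 1 fires rule 2, rule 7, rule 8, rule 10, giving f18, f24, f27, f33.
Round 2 fires rule 3, rule 4, rule 11, giving f32, f38, f31.
Round 3 fires rule 6, giving f10.
Round 4 fires rule 1, giving f11.
Round 5 fires rule 5, giving f34.
Round 6 fires rule 12, giving f35.
f35 first appears in round 6.

6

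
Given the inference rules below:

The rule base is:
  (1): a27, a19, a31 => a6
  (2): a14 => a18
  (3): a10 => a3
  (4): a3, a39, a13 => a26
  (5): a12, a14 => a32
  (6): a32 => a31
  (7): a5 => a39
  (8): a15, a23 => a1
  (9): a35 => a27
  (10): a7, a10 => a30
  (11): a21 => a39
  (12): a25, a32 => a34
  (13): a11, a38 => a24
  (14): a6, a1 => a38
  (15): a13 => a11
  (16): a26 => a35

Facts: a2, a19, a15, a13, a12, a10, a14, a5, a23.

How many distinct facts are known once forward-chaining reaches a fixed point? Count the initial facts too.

22

Round 1 — (2), (3), (5), (7), (8), (15), derive a18, a3, a32, a39, a1, a11.
Round 2 — (4), (6), derive a26, a31.
Round 3 — (16), derive a35.
Round 4 — (9), derive a27.
Round 5 — (1), derive a6.
Round 6 — (14), derive a38.
Round 7 — (13), derive a24.
Closure: {a1, a10, a11, a12, a13, a14, a15, a18, a19, a2, a23, a24, a26, a27, a3, a31, a32, a35, a38, a39, a5, a6} — 22 facts.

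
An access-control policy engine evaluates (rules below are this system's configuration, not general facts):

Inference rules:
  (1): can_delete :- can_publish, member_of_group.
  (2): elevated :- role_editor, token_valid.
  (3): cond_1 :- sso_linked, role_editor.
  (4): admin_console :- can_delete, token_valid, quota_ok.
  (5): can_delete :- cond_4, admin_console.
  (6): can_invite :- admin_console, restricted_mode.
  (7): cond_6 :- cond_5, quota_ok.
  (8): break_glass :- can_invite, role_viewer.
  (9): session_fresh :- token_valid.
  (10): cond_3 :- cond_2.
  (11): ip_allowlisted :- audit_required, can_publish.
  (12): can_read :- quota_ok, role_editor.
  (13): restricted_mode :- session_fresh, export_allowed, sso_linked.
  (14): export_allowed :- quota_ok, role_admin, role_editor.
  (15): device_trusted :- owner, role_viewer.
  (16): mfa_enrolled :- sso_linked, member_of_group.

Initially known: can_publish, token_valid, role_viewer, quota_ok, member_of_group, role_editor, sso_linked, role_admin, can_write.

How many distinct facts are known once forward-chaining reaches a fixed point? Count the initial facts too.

Round 1 fires (1), (2), (3), (9), (12), (14), (16), giving can_delete, elevated, cond_1, session_fresh, can_read, export_allowed, mfa_enrolled.
Round 2 fires (4), (13), giving admin_console, restricted_mode.
Round 3 fires (6), giving can_invite.
Round 4 fires (8), giving break_glass.
Closure: {admin_console, break_glass, can_delete, can_invite, can_publish, can_read, can_write, cond_1, elevated, export_allowed, member_of_group, mfa_enrolled, quota_ok, restricted_mode, role_admin, role_editor, role_viewer, session_fresh, sso_linked, token_valid} — 20 facts.

20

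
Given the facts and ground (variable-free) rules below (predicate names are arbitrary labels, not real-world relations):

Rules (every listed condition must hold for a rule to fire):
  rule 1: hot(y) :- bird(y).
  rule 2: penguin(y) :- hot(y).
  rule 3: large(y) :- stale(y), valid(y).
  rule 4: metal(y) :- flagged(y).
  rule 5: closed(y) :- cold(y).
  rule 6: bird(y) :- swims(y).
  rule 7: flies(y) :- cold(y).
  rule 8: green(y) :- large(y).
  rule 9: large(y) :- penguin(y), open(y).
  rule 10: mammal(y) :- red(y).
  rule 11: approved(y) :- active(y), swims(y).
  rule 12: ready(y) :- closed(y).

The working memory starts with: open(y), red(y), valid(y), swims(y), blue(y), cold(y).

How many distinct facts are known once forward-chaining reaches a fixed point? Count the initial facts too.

15

Round 1 — rule 5, rule 6, rule 7, rule 10, derive closed(y), bird(y), flies(y), mammal(y).
Round 2 — rule 1, rule 12, derive hot(y), ready(y).
Round 3 — rule 2, derive penguin(y).
Round 4 — rule 9, derive large(y).
Round 5 — rule 8, derive green(y).
Closure: {bird(y), blue(y), closed(y), cold(y), flies(y), green(y), hot(y), large(y), mammal(y), open(y), penguin(y), ready(y), red(y), swims(y), valid(y)} — 15 facts.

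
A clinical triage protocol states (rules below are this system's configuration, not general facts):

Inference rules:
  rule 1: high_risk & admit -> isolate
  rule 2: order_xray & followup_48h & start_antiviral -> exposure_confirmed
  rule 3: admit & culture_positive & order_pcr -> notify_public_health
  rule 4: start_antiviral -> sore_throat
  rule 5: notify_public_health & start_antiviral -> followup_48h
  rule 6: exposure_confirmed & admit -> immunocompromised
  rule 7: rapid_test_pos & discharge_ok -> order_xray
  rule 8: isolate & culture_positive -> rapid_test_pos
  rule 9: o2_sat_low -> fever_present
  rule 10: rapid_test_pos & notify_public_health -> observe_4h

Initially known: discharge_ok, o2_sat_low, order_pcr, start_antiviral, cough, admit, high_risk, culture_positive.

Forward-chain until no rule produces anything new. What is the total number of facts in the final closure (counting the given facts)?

18

[1] rule 1 [high_risk & admit -> isolate]; rule 3 [admit & culture_positive & order_pcr -> notify_public_health]; rule 4 [start_antiviral -> sore_throat]; rule 9 [o2_sat_low -> fever_present]. ⇒ new: isolate, notify_public_health, sore_throat, fever_present.
[2] rule 5 [notify_public_health & start_antiviral -> followup_48h]; rule 8 [isolate & culture_positive -> rapid_test_pos]. ⇒ new: followup_48h, rapid_test_pos.
[3] rule 7 [rapid_test_pos & discharge_ok -> order_xray]; rule 10 [rapid_test_pos & notify_public_health -> observe_4h]. ⇒ new: order_xray, observe_4h.
[4] rule 2 [order_xray & followup_48h & start_antiviral -> exposure_confirmed]. ⇒ new: exposure_confirmed.
[5] rule 6 [exposure_confirmed & admit -> immunocompromised]. ⇒ new: immunocompromised.
Closure: {admit, cough, culture_positive, discharge_ok, exposure_confirmed, fever_present, followup_48h, high_risk, immunocompromised, isolate, notify_public_health, o2_sat_low, observe_4h, order_pcr, order_xray, rapid_test_pos, sore_throat, start_antiviral} — 18 facts.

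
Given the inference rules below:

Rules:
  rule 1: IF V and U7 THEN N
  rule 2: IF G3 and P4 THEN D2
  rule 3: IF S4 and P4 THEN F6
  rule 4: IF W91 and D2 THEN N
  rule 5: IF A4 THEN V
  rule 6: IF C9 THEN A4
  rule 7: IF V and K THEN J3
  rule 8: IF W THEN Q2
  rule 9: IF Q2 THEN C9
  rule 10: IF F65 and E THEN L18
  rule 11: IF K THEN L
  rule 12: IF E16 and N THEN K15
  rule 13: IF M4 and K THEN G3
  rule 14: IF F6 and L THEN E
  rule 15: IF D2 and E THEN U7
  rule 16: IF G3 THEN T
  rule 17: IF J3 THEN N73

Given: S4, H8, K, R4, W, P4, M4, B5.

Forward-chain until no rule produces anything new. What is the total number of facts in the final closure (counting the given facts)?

Round 1: rule 3 [IF S4 and P4 THEN F6]; rule 8 [IF W THEN Q2]; rule 11 [IF K THEN L]; rule 13 [IF M4 and K THEN G3]. Adds F6, Q2, L, G3.
Round 2: rule 2 [IF G3 and P4 THEN D2]; rule 9 [IF Q2 THEN C9]; rule 14 [IF F6 and L THEN E]; rule 16 [IF G3 THEN T]. Adds D2, C9, E, T.
Round 3: rule 6 [IF C9 THEN A4]; rule 15 [IF D2 and E THEN U7]. Adds A4, U7.
Round 4: rule 5 [IF A4 THEN V]. Adds V.
Round 5: rule 1 [IF V and U7 THEN N]; rule 7 [IF V and K THEN J3]. Adds N, J3.
Round 6: rule 17 [IF J3 THEN N73]. Adds N73.
Closure: {A4, B5, C9, D2, E, F6, G3, H8, J3, K, L, M4, N, N73, P4, Q2, R4, S4, T, U7, V, W} — 22 facts.

22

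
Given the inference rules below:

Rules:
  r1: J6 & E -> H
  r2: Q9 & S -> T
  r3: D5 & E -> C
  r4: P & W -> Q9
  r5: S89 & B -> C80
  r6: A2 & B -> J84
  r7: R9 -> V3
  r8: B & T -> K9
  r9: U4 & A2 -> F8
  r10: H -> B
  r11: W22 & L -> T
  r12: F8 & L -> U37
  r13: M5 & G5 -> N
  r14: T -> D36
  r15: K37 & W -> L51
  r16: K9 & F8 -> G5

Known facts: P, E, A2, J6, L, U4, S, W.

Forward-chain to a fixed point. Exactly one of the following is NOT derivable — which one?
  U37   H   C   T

C

[1] r1 [J6 & E -> H]; r4 [P & W -> Q9]; r9 [U4 & A2 -> F8]. ⇒ new: H, Q9, F8.
[2] r2 [Q9 & S -> T]; r10 [H -> B]; r12 [F8 & L -> U37]. ⇒ new: T, B, U37.
[3] r6 [A2 & B -> J84]; r8 [B & T -> K9]; r14 [T -> D36]. ⇒ new: J84, K9, D36.
[4] r16 [K9 & F8 -> G5]. ⇒ new: G5.
Derived: U37 (round 2), H (round 1), T (round 2). C never appears in any round.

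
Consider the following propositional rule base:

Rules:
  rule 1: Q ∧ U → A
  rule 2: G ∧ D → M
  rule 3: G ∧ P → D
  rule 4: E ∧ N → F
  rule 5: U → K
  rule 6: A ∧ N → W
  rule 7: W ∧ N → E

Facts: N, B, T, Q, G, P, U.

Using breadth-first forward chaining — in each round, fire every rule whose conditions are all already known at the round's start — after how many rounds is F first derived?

Round 1 — rule 1, rule 3, rule 5, derive A, D, K.
Round 2 — rule 2, rule 6, derive M, W.
Round 3 — rule 7, derive E.
Round 4 — rule 4, derive F.
F first appears in round 4.

4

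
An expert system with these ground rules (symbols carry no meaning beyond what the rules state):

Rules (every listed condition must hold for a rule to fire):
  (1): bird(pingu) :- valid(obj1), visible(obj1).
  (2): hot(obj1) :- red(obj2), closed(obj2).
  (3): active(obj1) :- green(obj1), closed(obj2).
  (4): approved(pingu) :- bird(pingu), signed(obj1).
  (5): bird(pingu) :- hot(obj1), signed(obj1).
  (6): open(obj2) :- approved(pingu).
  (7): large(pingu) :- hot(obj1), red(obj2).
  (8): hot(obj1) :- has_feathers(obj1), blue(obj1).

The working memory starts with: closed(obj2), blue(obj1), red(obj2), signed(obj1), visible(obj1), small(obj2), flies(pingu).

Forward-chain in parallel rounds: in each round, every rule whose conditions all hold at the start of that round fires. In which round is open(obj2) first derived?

4

[1] (2) [hot(obj1) :- red(obj2), closed(obj2).]. ⇒ new: hot(obj1).
[2] (5) [bird(pingu) :- hot(obj1), signed(obj1).]; (7) [large(pingu) :- hot(obj1), red(obj2).]. ⇒ new: bird(pingu), large(pingu).
[3] (4) [approved(pingu) :- bird(pingu), signed(obj1).]. ⇒ new: approved(pingu).
[4] (6) [open(obj2) :- approved(pingu).]. ⇒ new: open(obj2).
open(obj2) first appears in round 4.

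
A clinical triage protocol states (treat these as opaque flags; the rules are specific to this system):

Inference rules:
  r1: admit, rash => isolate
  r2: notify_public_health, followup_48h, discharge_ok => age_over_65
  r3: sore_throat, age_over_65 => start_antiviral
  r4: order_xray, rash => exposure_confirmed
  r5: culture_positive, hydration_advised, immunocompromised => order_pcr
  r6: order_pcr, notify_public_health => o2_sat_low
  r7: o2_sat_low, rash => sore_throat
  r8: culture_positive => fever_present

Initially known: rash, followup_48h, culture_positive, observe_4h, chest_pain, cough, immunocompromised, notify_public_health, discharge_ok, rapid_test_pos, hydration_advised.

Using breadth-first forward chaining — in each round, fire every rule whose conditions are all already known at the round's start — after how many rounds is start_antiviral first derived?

4

Round 1 fires r2, r5, r8, giving age_over_65, order_pcr, fever_present.
Round 2 fires r6, giving o2_sat_low.
Round 3 fires r7, giving sore_throat.
Round 4 fires r3, giving start_antiviral.
start_antiviral first appears in round 4.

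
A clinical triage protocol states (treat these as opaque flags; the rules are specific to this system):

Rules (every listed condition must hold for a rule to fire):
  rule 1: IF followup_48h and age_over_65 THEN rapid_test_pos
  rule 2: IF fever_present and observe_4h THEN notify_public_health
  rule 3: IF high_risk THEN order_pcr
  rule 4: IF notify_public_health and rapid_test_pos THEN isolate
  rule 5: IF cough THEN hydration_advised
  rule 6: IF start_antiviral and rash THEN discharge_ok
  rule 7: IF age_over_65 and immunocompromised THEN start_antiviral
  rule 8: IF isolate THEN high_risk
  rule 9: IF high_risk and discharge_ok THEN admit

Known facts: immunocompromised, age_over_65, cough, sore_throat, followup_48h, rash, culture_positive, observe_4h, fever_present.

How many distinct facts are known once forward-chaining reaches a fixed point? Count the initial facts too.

Round 1 fires rule 1, rule 2, rule 5, rule 7, giving rapid_test_pos, notify_public_health, hydration_advised, start_antiviral.
Round 2 fires rule 4, rule 6, giving isolate, discharge_ok.
Round 3 fires rule 8, giving high_risk.
Round 4 fires rule 3, rule 9, giving order_pcr, admit.
Closure: {admit, age_over_65, cough, culture_positive, discharge_ok, fever_present, followup_48h, high_risk, hydration_advised, immunocompromised, isolate, notify_public_health, observe_4h, order_pcr, rapid_test_pos, rash, sore_throat, start_antiviral} — 18 facts.

18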